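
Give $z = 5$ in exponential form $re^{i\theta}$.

r = |z| = sqrt((5)^2 + (0)^2) = sqrt(25 + 0) = sqrt(25) = 5
b = 0 and a > 0, so z lies on the positive real axis: θ = 0
z = 5e^(i*0) = 5


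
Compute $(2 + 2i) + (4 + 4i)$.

(2 + 4) + (2 + 4)i = 6 + 6i


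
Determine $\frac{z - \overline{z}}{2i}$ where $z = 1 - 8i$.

z - conjugate(z) = 2bi
(z - conjugate(z))/(2i) = 2bi/(2i) = b = -8


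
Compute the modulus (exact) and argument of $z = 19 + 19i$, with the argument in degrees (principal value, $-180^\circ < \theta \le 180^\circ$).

|z| = sqrt(19^2 + 19^2) = sqrt(722)
arg(z) = arctan(b/a) = arctan(19/19) (quadrant-adjusted) = 45°


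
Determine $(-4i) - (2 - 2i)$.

(0 - 2) + (-4 - (-2))i = -2 - 2i


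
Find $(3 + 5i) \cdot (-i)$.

(a1*a2 - b1*b2) + (a1*b2 + b1*a2)i
= (0 - (-5)) + (-3 + 0)i
= 5 - 3i


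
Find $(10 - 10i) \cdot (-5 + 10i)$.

(a1*a2 - b1*b2) + (a1*b2 + b1*a2)i
= (-50 - (-100)) + (100 + 50)i
= 50 + 150i


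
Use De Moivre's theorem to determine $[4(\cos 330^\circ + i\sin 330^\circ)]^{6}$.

By De Moivre: z^n = r^n(cos(nθ) + i sin(nθ))
= 4^6(cos(6*330°) + i sin(6*330°))
= 4096(cos 180° + i sin 180°)
= -4096


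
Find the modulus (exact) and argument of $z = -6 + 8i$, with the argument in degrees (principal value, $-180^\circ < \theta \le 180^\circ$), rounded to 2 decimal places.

|z| = sqrt((-6)^2 + 8^2) = 10
arg(z) = arctan(b/a) = arctan(8/-6) (quadrant-adjusted) = 126.87°


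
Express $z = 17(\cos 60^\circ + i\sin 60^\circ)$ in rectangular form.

a = r cos θ = 17 * 1/2 = 17/2
b = r sin θ = 17 * sqrt(3)/2 = 17*sqrt(3)/2
z = 17/2 + (17*sqrt(3)/2)i


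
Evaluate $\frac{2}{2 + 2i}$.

Multiply numerator and denominator by conjugate (2 - 2i):
= (2)(2 - 2i) / (2^2 + 2^2)
= (4 - 4i) / 8
Divide through by 4: (1 - i) / 2
= 1/2 - (1/2)i


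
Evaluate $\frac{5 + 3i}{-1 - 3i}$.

Multiply numerator and denominator by conjugate (-1 + 3i):
= (5 + 3i)(-1 + 3i) / ((-1)^2 + (-3)^2)
= (-14 + 12i) / 10
Divide through by 2: (-7 + 6i) / 5
= -7/5 + (6/5)i


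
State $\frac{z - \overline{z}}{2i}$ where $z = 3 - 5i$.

z - conjugate(z) = 2bi
(z - conjugate(z))/(2i) = 2bi/(2i) = b = -5


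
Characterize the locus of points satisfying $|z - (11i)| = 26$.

|z - z0| = r describes a circle centered at z0 with radius r
Here z0 = 11i and r = 26
Locus: Circle centered at (0, 11) with radius 26


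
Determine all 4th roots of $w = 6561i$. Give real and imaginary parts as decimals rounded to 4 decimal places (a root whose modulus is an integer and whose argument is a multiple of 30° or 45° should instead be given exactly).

|w| = 6561, arg(w) = 90°
Root modulus = 6561^(1/4) = 9
Root arguments: θ_k = (90° + 360°k)/4 for k = 0, 1, ..., 3
Compute each root as (root modulus)(cos θ_k + i sin θ_k) using full-precision intermediates, then round to 4 decimal places.
Roots: 8.3149 + 3.4442i, -3.4442 + 8.3149i, -8.3149 - 3.4442i, 3.4442 - 8.3149i


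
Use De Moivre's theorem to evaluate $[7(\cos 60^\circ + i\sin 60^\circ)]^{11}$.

By De Moivre: z^n = r^n(cos(nθ) + i sin(nθ))
= 7^11(cos(11*60°) + i sin(11*60°))
= 1977326743(cos 300° + i sin 300°)
= 1977326743/2 - (1977326743*sqrt(3)/2)i


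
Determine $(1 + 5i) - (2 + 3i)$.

(1 - 2) + (5 - 3)i = -1 + 2i


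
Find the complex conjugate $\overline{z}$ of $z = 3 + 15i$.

If z = a + bi, then conjugate(z) = a - bi
conjugate(3 + 15i) = 3 - 15i


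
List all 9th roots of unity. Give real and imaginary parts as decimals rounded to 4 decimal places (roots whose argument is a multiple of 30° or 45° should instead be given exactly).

ω_k = e^(2πik/9) = cos(2πk/9) + i sin(2πk/9) for k = 0, 1, ..., 8
Roots: 1, 0.7660 + 0.6428i, 0.1736 + 0.9848i, -1/2 + (sqrt(3)/2)i, -0.9397 + 0.3420i, -0.9397 - 0.3420i, -1/2 - (sqrt(3)/2)i, 0.1736 - 0.9848i, 0.7660 - 0.6428i


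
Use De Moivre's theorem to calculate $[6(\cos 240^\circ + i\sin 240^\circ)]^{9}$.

By De Moivre: z^n = r^n(cos(nθ) + i sin(nθ))
= 6^9(cos(9*240°) + i sin(9*240°))
= 10077696(cos 0° + i sin 0°)
= 10077696


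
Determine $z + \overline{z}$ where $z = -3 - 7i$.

z + conjugate(z) = (a + bi) + (a - bi) = 2a
= 2 * (-3) = -6


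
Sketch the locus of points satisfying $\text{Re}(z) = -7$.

Re(z) = x where z = x + yi; the equation x = -7 is satisfied by all points with that x-coordinate
Locus: Vertical line x = -7


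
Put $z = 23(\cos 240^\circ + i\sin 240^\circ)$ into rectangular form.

a = r cos θ = 23 * -1/2 = -23/2
b = r sin θ = 23 * -sqrt(3)/2 = -23*sqrt(3)/2
z = -23/2 - (23*sqrt(3)/2)i


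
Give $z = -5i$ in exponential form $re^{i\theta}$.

r = |z| = sqrt((0)^2 + (-5)^2) = sqrt(0 + 25) = sqrt(25) = 5
a = 0 and b < 0, so z lies on the negative imaginary axis: θ = -90° = -π/2
z = 5e^(-i*π/2)


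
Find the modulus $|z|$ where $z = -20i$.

|z| = sqrt(a^2 + b^2) = sqrt(0^2 + (-20)^2) = sqrt(400) = 20


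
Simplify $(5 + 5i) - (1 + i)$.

(5 - 1) + (5 - 1)i = 4 + 4i


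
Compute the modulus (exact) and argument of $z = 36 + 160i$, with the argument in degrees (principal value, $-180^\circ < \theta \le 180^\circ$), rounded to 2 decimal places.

|z| = sqrt(36^2 + 160^2) = 164
arg(z) = arctan(b/a) = arctan(160/36) (quadrant-adjusted) = 77.32°


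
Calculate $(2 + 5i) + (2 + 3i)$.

(2 + 2) + (5 + 3)i = 4 + 8i


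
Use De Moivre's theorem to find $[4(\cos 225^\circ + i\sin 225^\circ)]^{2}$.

By De Moivre: z^n = r^n(cos(nθ) + i sin(nθ))
= 4^2(cos(2*225°) + i sin(2*225°))
= 16(cos 90° + i sin 90°)
= 16i


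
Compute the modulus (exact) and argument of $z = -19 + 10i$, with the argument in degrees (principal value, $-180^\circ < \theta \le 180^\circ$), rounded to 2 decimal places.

|z| = sqrt((-19)^2 + 10^2) = sqrt(461)
arg(z) = arctan(b/a) = arctan(10/-19) (quadrant-adjusted) = 152.24°


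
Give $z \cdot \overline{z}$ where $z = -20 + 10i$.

z * conjugate(z) = |z|^2 = a^2 + b^2
= (-20)^2 + 10^2 = 500


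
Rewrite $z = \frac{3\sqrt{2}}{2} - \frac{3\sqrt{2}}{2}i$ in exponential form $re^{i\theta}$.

r = |z| = sqrt((3*sqrt(2)/2)^2 + (-3*sqrt(2)/2)^2) = sqrt(9/2 + 9/2) = sqrt(9) = 3
θ = arctan(b/a) = arctan(-2.1213/2.1213) (quadrant-adjusted) = -45° = -π/4
z = 3e^(-i*π/4)


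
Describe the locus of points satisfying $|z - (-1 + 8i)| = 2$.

|z - z0| = r describes a circle centered at z0 with radius r
Here z0 = -1 + 8i and r = 2
Locus: Circle centered at (-1, 8) with radius 2


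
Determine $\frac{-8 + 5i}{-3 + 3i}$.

Multiply numerator and denominator by conjugate (-3 - 3i):
= (-8 + 5i)(-3 - 3i) / ((-3)^2 + 3^2)
= (39 + 9i) / 18
Divide through by 3: (13 + 3i) / 6
= 13/6 + (1/2)i


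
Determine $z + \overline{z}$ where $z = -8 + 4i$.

z + conjugate(z) = (a + bi) + (a - bi) = 2a
= 2 * (-8) = -16


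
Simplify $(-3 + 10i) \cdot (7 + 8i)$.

(a1*a2 - b1*b2) + (a1*b2 + b1*a2)i
= (-21 - 80) + (-24 + 70)i
= -101 + 46i


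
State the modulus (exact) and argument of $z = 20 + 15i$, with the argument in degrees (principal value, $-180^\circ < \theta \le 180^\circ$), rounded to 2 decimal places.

|z| = sqrt(20^2 + 15^2) = 25
arg(z) = arctan(b/a) = arctan(15/20) (quadrant-adjusted) = 36.87°


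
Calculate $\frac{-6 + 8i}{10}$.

Divisor is real, so divide each part by 10:
= -3/5 + (4/5)i


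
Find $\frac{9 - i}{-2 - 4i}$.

Multiply numerator and denominator by conjugate (-2 + 4i):
= (9 - i)(-2 + 4i) / ((-2)^2 + (-4)^2)
= (-14 + 38i) / 20
Divide through by 2: (-7 + 19i) / 10
= -7/10 + (19/10)i


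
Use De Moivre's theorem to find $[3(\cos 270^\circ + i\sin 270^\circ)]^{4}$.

By De Moivre: z^n = r^n(cos(nθ) + i sin(nθ))
= 3^4(cos(4*270°) + i sin(4*270°))
= 81(cos 0° + i sin 0°)
= 81


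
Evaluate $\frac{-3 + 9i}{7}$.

Divisor is real, so divide each part by 7:
= -3/7 + (9/7)i


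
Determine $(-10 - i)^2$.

(a + bi)^2 = a^2 - b^2 + 2abi
= (-10)^2 - (-1)^2 + 2*(-10)*(-1)i
= 99 + 20i


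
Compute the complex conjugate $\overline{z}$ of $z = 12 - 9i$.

If z = a + bi, then conjugate(z) = a - bi
conjugate(12 - 9i) = 12 + 9i


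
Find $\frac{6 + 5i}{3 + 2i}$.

Multiply numerator and denominator by conjugate (3 - 2i):
= (6 + 5i)(3 - 2i) / (3^2 + 2^2)
= (28 + 3i) / 13
= 28/13 + (3/13)i


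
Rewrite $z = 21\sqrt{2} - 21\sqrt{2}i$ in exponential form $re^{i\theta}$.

r = |z| = sqrt((21*sqrt(2))^2 + (-21*sqrt(2))^2) = sqrt(882 + 882) = sqrt(1764) = 42
θ = arctan(b/a) = arctan(-29.6985/29.6985) (quadrant-adjusted) = -45° = -π/4
z = 42e^(-i*π/4)


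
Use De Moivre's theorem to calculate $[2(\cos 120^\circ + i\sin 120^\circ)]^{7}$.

By De Moivre: z^n = r^n(cos(nθ) + i sin(nθ))
= 2^7(cos(7*120°) + i sin(7*120°))
= 128(cos 120° + i sin 120°)
= -64 + 64*sqrt(3)i


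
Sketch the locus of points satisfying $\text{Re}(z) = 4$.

Re(z) = x where z = x + yi; the equation x = 4 is satisfied by all points with that x-coordinate
Locus: Vertical line x = 4


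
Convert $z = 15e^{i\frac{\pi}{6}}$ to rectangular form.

a = r cos θ = 15 * sqrt(3)/2 = 15*sqrt(3)/2
b = r sin θ = 15 * 1/2 = 15/2
z = 15*sqrt(3)/2 + (15/2)i


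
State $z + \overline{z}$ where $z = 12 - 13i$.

z + conjugate(z) = (a + bi) + (a - bi) = 2a
= 2 * 12 = 24


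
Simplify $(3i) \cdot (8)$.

(a1*a2 - b1*b2) + (a1*b2 + b1*a2)i
= (0 - 0) + (0 + 24)i
= 24i


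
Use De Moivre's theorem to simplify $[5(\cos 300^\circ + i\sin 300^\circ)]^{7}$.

By De Moivre: z^n = r^n(cos(nθ) + i sin(nθ))
= 5^7(cos(7*300°) + i sin(7*300°))
= 78125(cos 300° + i sin 300°)
= 78125/2 - (78125*sqrt(3)/2)i


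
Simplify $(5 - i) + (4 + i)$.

(5 + 4) + (-1 + 1)i = 9


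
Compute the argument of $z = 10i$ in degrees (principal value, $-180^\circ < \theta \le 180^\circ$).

a = 0 and b > 0, so z lies on the positive imaginary axis: θ = 90°


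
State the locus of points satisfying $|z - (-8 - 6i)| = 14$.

|z - z0| = r describes a circle centered at z0 with radius r
Here z0 = -8 - 6i and r = 14
Locus: Circle centered at (-8, -6) with radius 14


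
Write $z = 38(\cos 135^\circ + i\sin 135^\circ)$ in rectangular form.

a = r cos θ = 38 * -sqrt(2)/2 = -19*sqrt(2)
b = r sin θ = 38 * sqrt(2)/2 = 19*sqrt(2)
z = -19*sqrt(2) + 19*sqrt(2)i


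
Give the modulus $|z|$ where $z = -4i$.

|z| = sqrt(a^2 + b^2) = sqrt(0^2 + (-4)^2) = sqrt(16) = 4


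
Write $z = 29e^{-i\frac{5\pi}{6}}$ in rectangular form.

a = r cos θ = 29 * -sqrt(3)/2 = -29*sqrt(3)/2
b = r sin θ = 29 * -1/2 = -29/2
z = -29*sqrt(3)/2 - (29/2)i


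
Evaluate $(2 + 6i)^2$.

(a + bi)^2 = a^2 - b^2 + 2abi
= 2^2 - 6^2 + 2*2*6i
= -32 + 24i


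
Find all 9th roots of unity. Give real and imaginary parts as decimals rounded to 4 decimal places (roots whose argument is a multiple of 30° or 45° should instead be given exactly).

ω_k = e^(2πik/9) = cos(2πk/9) + i sin(2πk/9) for k = 0, 1, ..., 8
Roots: 1, 0.7660 + 0.6428i, 0.1736 + 0.9848i, -1/2 + (sqrt(3)/2)i, -0.9397 + 0.3420i, -0.9397 - 0.3420i, -1/2 - (sqrt(3)/2)i, 0.1736 - 0.9848i, 0.7660 - 0.6428i


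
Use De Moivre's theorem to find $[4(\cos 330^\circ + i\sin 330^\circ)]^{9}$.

By De Moivre: z^n = r^n(cos(nθ) + i sin(nθ))
= 4^9(cos(9*330°) + i sin(9*330°))
= 262144(cos 90° + i sin 90°)
= 262144i


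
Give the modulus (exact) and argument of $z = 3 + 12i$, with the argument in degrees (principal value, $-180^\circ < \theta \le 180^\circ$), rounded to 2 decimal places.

|z| = sqrt(3^2 + 12^2) = sqrt(153)
arg(z) = arctan(b/a) = arctan(12/3) (quadrant-adjusted) = 75.96°


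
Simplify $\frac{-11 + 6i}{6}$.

Divisor is real, so divide each part by 6:
= -11/6 + i


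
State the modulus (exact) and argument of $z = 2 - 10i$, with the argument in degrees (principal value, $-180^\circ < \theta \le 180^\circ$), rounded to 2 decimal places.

|z| = sqrt(2^2 + (-10)^2) = sqrt(104)
arg(z) = arctan(b/a) = arctan(-10/2) (quadrant-adjusted) = -78.69°


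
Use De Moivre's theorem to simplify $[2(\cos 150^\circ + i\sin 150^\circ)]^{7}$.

By De Moivre: z^n = r^n(cos(nθ) + i sin(nθ))
= 2^7(cos(7*150°) + i sin(7*150°))
= 128(cos 330° + i sin 330°)
= 64*sqrt(3) - 64i


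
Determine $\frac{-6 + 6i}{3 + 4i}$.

Multiply numerator and denominator by conjugate (3 - 4i):
= (-6 + 6i)(3 - 4i) / (3^2 + 4^2)
= (6 + 42i) / 25
= 6/25 + (42/25)i


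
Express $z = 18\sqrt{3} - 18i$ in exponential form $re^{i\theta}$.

r = |z| = sqrt((18*sqrt(3))^2 + (-18)^2) = sqrt(972 + 324) = sqrt(1296) = 36
θ = arctan(b/a) = arctan(-18/31.1769) (quadrant-adjusted) = -30° = -π/6
z = 36e^(-i*π/6)


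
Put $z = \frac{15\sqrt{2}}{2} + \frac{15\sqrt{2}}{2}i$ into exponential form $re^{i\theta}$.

r = |z| = sqrt((15*sqrt(2)/2)^2 + (15*sqrt(2)/2)^2) = sqrt(225/2 + 225/2) = sqrt(225) = 15
θ = arctan(b/a) = arctan(10.6066/10.6066) (quadrant-adjusted) = 45° = π/4
z = 15e^(i*π/4)


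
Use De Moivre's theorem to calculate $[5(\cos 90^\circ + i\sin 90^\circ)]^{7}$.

By De Moivre: z^n = r^n(cos(nθ) + i sin(nθ))
= 5^7(cos(7*90°) + i sin(7*90°))
= 78125(cos 270° + i sin 270°)
= -78125i


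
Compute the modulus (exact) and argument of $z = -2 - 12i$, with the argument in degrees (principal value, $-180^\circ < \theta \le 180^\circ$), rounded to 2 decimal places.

|z| = sqrt((-2)^2 + (-12)^2) = sqrt(148)
arg(z) = arctan(b/a) = arctan(-12/-2) (quadrant-adjusted) = -99.46°


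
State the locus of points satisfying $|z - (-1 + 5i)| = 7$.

|z - z0| = r describes a circle centered at z0 with radius r
Here z0 = -1 + 5i and r = 7
Locus: Circle centered at (-1, 5) with radius 7


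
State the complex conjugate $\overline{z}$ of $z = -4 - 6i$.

If z = a + bi, then conjugate(z) = a - bi
conjugate(-4 - 6i) = -4 + 6i


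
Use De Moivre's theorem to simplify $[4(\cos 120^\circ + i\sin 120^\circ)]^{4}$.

By De Moivre: z^n = r^n(cos(nθ) + i sin(nθ))
= 4^4(cos(4*120°) + i sin(4*120°))
= 256(cos 120° + i sin 120°)
= -128 + 128*sqrt(3)i


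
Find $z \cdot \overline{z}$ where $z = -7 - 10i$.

z * conjugate(z) = |z|^2 = a^2 + b^2
= (-7)^2 + (-10)^2 = 149


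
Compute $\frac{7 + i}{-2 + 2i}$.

Multiply numerator and denominator by conjugate (-2 - 2i):
= (7 + i)(-2 - 2i) / ((-2)^2 + 2^2)
= (-12 - 16i) / 8
Divide through by 4: (-3 - 4i) / 2
= -3/2 - 2i


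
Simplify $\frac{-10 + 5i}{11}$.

Divisor is real, so divide each part by 11:
= -10/11 + (5/11)i


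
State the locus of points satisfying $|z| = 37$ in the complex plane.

|z| = 37 means sqrt(x^2 + y^2) = 37
This is a circle of radius 37 centered at the origin


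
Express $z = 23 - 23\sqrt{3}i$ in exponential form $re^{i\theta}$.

r = |z| = sqrt((23)^2 + (-23*sqrt(3))^2) = sqrt(529 + 1587) = sqrt(2116) = 46
θ = arctan(b/a) = arctan(-39.8372/23) (quadrant-adjusted) = -60° = -π/3
z = 46e^(-i*π/3)


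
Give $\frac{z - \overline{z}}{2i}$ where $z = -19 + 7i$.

z - conjugate(z) = 2bi
(z - conjugate(z))/(2i) = 2bi/(2i) = b = 7


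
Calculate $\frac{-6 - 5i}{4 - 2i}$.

Multiply numerator and denominator by conjugate (4 + 2i):
= (-6 - 5i)(4 + 2i) / (4^2 + (-2)^2)
= (-14 - 32i) / 20
Divide through by 2: (-7 - 16i) / 10
= -7/10 - (8/5)i


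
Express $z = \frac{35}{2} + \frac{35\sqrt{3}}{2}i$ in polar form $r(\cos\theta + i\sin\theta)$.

r = |z| = sqrt(a^2 + b^2) = sqrt((35/2)^2 + (35*sqrt(3)/2)^2) = sqrt(1225/4 + 3675/4) = sqrt(1225) = 35
θ = arctan(b/a) = arctan(30.3109/17.5) (quadrant-adjusted) = 60°
z = 35(cos 60° + i sin 60°)


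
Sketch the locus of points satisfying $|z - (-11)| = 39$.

|z - z0| = r describes a circle centered at z0 with radius r
Here z0 = -11 and r = 39
Locus: Circle centered at (-11, 0) with radius 39


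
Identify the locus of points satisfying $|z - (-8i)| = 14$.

|z - z0| = r describes a circle centered at z0 with radius r
Here z0 = -8i and r = 14
Locus: Circle centered at (0, -8) with radius 14


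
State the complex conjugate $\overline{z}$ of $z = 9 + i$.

If z = a + bi, then conjugate(z) = a - bi
conjugate(9 + i) = 9 - i


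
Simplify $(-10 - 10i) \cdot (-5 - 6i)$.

(a1*a2 - b1*b2) + (a1*b2 + b1*a2)i
= (50 - 60) + (60 + 50)i
= -10 + 110i


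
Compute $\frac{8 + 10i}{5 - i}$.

Multiply numerator and denominator by conjugate (5 + i):
= (8 + 10i)(5 + i) / (5^2 + (-1)^2)
= (30 + 58i) / 26
Divide through by 2: (15 + 29i) / 13
= 15/13 + (29/13)i


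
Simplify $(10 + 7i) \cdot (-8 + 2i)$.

(a1*a2 - b1*b2) + (a1*b2 + b1*a2)i
= (-80 - 14) + (20 + (-56))i
= -94 - 36i


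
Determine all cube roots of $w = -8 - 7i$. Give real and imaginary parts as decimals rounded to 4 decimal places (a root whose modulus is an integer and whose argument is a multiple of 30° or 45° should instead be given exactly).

|w| = sqrt(113) ≈ 10.630146, arg(w) ≈ 221.185925°
Root modulus = sqrt(113)^(1/3) ≈ 2.198770
Root arguments: θ_k = (arg(w) + 360°k)/3 for k = 0, 1, ..., 2
Compute each root as (root modulus)(cos θ_k + i sin θ_k) using full-precision intermediates, then round to 4 decimal places.
Roots: 0.6161 + 2.1107i, -2.1360 - 0.5218i, 1.5199 - 1.5889i


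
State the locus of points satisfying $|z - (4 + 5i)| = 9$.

|z - z0| = r describes a circle centered at z0 with radius r
Here z0 = 4 + 5i and r = 9
Locus: Circle centered at (4, 5) with radius 9


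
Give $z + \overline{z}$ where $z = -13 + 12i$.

z + conjugate(z) = (a + bi) + (a - bi) = 2a
= 2 * (-13) = -26


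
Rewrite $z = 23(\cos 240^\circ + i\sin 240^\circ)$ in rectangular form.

a = r cos θ = 23 * -1/2 = -23/2
b = r sin θ = 23 * -sqrt(3)/2 = -23*sqrt(3)/2
z = -23/2 - (23*sqrt(3)/2)i


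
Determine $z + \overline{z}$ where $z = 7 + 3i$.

z + conjugate(z) = (a + bi) + (a - bi) = 2a
= 2 * 7 = 14


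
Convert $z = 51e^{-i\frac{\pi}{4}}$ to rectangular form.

a = r cos θ = 51 * sqrt(2)/2 = 51*sqrt(2)/2
b = r sin θ = 51 * -sqrt(2)/2 = -51*sqrt(2)/2
z = 51*sqrt(2)/2 - (51*sqrt(2)/2)i


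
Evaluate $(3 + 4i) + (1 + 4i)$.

(3 + 1) + (4 + 4)i = 4 + 8i


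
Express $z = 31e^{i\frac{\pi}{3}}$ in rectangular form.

a = r cos θ = 31 * 1/2 = 31/2
b = r sin θ = 31 * sqrt(3)/2 = 31*sqrt(3)/2
z = 31/2 + (31*sqrt(3)/2)i


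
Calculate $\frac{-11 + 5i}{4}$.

Divisor is real, so divide each part by 4:
= -11/4 + (5/4)i


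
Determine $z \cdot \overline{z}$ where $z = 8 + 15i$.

z * conjugate(z) = |z|^2 = a^2 + b^2
= 8^2 + 15^2 = 289


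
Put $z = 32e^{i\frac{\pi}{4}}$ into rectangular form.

a = r cos θ = 32 * sqrt(2)/2 = 16*sqrt(2)
b = r sin θ = 32 * sqrt(2)/2 = 16*sqrt(2)
z = 16*sqrt(2) + 16*sqrt(2)i


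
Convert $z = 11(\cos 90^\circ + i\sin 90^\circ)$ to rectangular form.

a = r cos θ = 11 * 0 = 0
b = r sin θ = 11 * 1 = 11
z = 11i


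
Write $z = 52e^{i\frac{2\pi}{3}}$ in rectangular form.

a = r cos θ = 52 * -1/2 = -26
b = r sin θ = 52 * sqrt(3)/2 = 26*sqrt(3)
z = -26 + 26*sqrt(3)i


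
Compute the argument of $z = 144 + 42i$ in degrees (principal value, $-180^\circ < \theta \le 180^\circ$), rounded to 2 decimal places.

θ = arctan(b/a) = arctan(42/144) (quadrant-adjusted) = 16.26°


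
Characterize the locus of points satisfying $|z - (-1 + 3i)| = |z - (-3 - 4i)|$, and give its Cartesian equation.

|z - z1| = |z - z2| means z is equidistant from z1 and z2,
i.e. the perpendicular bisector of the segment from (-1, 3) to (-3, -4) (midpoint (-2, -1/2)).
With z = x + yi, square both sides:
(x - (-1))^2 + (y - 3)^2 = (x - (-3))^2 + (y - (-4))^2
The x^2 and y^2 terms cancel: -4x + (-14)y = 25 - 10 = 15
Simplify: 4x + 14y = -15
Locus: Perpendicular bisector of the segment from (-1, 3) to (-3, -4): the line 4x + 14y = -15


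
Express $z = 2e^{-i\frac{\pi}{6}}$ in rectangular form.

a = r cos θ = 2 * sqrt(3)/2 = sqrt(3)
b = r sin θ = 2 * -1/2 = -1
z = sqrt(3) - i


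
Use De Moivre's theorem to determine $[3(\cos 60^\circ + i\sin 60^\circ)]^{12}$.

By De Moivre: z^n = r^n(cos(nθ) + i sin(nθ))
= 3^12(cos(12*60°) + i sin(12*60°))
= 531441(cos 0° + i sin 0°)
= 531441


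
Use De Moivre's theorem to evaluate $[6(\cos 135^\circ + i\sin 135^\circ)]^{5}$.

By De Moivre: z^n = r^n(cos(nθ) + i sin(nθ))
= 6^5(cos(5*135°) + i sin(5*135°))
= 7776(cos 315° + i sin 315°)
= 3888*sqrt(2) - 3888*sqrt(2)i


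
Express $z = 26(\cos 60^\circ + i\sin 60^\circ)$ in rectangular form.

a = r cos θ = 26 * 1/2 = 13
b = r sin θ = 26 * sqrt(3)/2 = 13*sqrt(3)
z = 13 + 13*sqrt(3)i


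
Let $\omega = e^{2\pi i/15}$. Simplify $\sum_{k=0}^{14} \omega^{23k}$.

Let ζ = ω^23 = e^(2πi·23/15). Since 15 ∤ 23, ζ ≠ 1.
Sum = Σ_{k=0}^{14} ζ^k = (ζ^15 - 1)/(ζ - 1) = (ω^{23·15} - 1)/(ζ - 1) = (1 - 1)/(ζ - 1) = 0


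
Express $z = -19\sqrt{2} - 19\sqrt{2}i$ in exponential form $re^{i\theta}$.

r = |z| = sqrt((-19*sqrt(2))^2 + (-19*sqrt(2))^2) = sqrt(722 + 722) = sqrt(1444) = 38
θ = arctan(b/a) = arctan(-26.8701/-26.8701) (quadrant-adjusted) = 225° = 5π/4
z = 38e^(i*5π/4)


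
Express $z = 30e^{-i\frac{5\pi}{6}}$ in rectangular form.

a = r cos θ = 30 * -sqrt(3)/2 = -15*sqrt(3)
b = r sin θ = 30 * -1/2 = -15
z = -15*sqrt(3) - 15i


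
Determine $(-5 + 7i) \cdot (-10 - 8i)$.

(a1*a2 - b1*b2) + (a1*b2 + b1*a2)i
= (50 - (-56)) + (40 + (-70))i
= 106 - 30i


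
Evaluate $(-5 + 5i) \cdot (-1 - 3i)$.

(a1*a2 - b1*b2) + (a1*b2 + b1*a2)i
= (5 - (-15)) + (15 + (-5))i
= 20 + 10i


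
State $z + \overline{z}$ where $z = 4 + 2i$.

z + conjugate(z) = (a + bi) + (a - bi) = 2a
= 2 * 4 = 8


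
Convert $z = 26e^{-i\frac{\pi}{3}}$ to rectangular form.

a = r cos θ = 26 * 1/2 = 13
b = r sin θ = 26 * -sqrt(3)/2 = -13*sqrt(3)
z = 13 - 13*sqrt(3)i


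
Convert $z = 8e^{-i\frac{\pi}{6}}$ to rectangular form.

a = r cos θ = 8 * sqrt(3)/2 = 4*sqrt(3)
b = r sin θ = 8 * -1/2 = -4
z = 4*sqrt(3) - 4i


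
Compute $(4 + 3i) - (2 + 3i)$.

(4 - 2) + (3 - 3)i = 2


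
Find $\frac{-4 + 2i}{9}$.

Divisor is real, so divide each part by 9:
= -4/9 + (2/9)i


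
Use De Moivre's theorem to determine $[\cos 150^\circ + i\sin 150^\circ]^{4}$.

By De Moivre: z^n = r^n(cos(nθ) + i sin(nθ))
= 1^4(cos(4*150°) + i sin(4*150°))
= 1(cos 240° + i sin 240°)
= -1/2 - (sqrt(3)/2)i


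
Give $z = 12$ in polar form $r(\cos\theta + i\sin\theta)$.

r = |z| = sqrt(a^2 + b^2) = sqrt((12)^2 + (0)^2) = sqrt(144 + 0) = sqrt(144) = 12
b = 0 and a > 0, so z lies on the positive real axis: θ = 0°
z = 12(cos 0° + i sin 0°)


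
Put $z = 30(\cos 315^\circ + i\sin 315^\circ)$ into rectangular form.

a = r cos θ = 30 * sqrt(2)/2 = 15*sqrt(2)
b = r sin θ = 30 * -sqrt(2)/2 = -15*sqrt(2)
z = 15*sqrt(2) - 15*sqrt(2)i


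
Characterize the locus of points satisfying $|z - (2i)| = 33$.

|z - z0| = r describes a circle centered at z0 with radius r
Here z0 = 2i and r = 33
Locus: Circle centered at (0, 2) with radius 33


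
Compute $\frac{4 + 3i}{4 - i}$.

Multiply numerator and denominator by conjugate (4 + i):
= (4 + 3i)(4 + i) / (4^2 + (-1)^2)
= (13 + 16i) / 17
= 13/17 + (16/17)i


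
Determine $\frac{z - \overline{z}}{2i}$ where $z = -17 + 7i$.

z - conjugate(z) = 2bi
(z - conjugate(z))/(2i) = 2bi/(2i) = b = 7


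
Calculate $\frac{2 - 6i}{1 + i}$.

Multiply numerator and denominator by conjugate (1 - i):
= (2 - 6i)(1 - i) / (1^2 + 1^2)
= (-4 - 8i) / 2
= -2 - 4i


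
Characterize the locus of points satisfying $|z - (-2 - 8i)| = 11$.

|z - z0| = r describes a circle centered at z0 with radius r
Here z0 = -2 - 8i and r = 11
Locus: Circle centered at (-2, -8) with radius 11


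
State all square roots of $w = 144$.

|w| = 144, arg(w) = 0°
Root modulus = 144^(1/2) = 12
Root arguments: θ_k = (0° + 360°k)/2 for k = 0, 1, ..., 1
Roots: 12, -12


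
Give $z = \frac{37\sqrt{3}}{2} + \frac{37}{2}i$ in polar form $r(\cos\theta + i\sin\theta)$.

r = |z| = sqrt(a^2 + b^2) = sqrt((37*sqrt(3)/2)^2 + (37/2)^2) = sqrt(4107/4 + 1369/4) = sqrt(1369) = 37
θ = arctan(b/a) = arctan(18.5/32.0429) (quadrant-adjusted) = 30°
z = 37(cos 30° + i sin 30°)


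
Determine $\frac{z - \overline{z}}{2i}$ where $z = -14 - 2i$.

z - conjugate(z) = 2bi
(z - conjugate(z))/(2i) = 2bi/(2i) = b = -2


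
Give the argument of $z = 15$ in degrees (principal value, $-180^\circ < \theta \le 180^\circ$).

b = 0 and a > 0, so z lies on the positive real axis: θ = 0°


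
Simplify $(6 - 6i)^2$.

(a + bi)^2 = a^2 - b^2 + 2abi
= 6^2 - (-6)^2 + 2*6*(-6)i
= -72i


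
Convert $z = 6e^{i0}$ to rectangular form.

a = r cos θ = 6 * 1 = 6
b = r sin θ = 6 * 0 = 0
z = 6


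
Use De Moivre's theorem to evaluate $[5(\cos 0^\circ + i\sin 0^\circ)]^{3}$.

By De Moivre: z^n = r^n(cos(nθ) + i sin(nθ))
= 5^3(cos(3*0°) + i sin(3*0°))
= 125(cos 0° + i sin 0°)
= 125


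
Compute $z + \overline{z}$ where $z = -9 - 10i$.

z + conjugate(z) = (a + bi) + (a - bi) = 2a
= 2 * (-9) = -18


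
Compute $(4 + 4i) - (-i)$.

(4 - 0) + (4 - (-1))i = 4 + 5i


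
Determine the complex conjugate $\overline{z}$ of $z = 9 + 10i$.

If z = a + bi, then conjugate(z) = a - bi
conjugate(9 + 10i) = 9 - 10i


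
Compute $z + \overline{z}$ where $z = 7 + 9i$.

z + conjugate(z) = (a + bi) + (a - bi) = 2a
= 2 * 7 = 14


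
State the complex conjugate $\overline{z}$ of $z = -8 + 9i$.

If z = a + bi, then conjugate(z) = a - bi
conjugate(-8 + 9i) = -8 - 9i


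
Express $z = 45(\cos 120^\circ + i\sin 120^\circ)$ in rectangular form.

a = r cos θ = 45 * -1/2 = -45/2
b = r sin θ = 45 * sqrt(3)/2 = 45*sqrt(3)/2
z = -45/2 + (45*sqrt(3)/2)i


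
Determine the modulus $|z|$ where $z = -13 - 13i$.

|z| = sqrt(a^2 + b^2) = sqrt((-13)^2 + (-13)^2) = sqrt(338) = sqrt(338)


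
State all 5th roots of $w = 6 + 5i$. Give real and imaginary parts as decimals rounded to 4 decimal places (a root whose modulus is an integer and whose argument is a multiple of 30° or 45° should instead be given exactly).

|w| = sqrt(61) ≈ 7.810250, arg(w) ≈ 39.805571°
Root modulus = sqrt(61)^(1/5) ≈ 1.508457
Root arguments: θ_k = (arg(w) + 360°k)/5 for k = 0, 1, ..., 4
Compute each root as (root modulus)(cos θ_k + i sin θ_k) using full-precision intermediates, then round to 4 decimal places.
Roots: 1.4939 + 0.2089i, 0.2629 + 1.4854i, -1.3314 + 0.7091i, -1.0858 - 1.0471i, 0.6603 - 1.3562i


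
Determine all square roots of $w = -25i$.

|w| = 25, arg(w) = 270°
Root modulus = 25^(1/2) = 5
Root arguments: θ_k = (270° + 360°k)/2 for k = 0, 1, ..., 1
Roots: -5*sqrt(2)/2 + (5*sqrt(2)/2)i, 5*sqrt(2)/2 - (5*sqrt(2)/2)i


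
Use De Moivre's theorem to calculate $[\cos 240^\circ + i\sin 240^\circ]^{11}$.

By De Moivre: z^n = r^n(cos(nθ) + i sin(nθ))
= 1^11(cos(11*240°) + i sin(11*240°))
= 1(cos 120° + i sin 120°)
= -1/2 + (sqrt(3)/2)i


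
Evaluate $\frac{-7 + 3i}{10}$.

Divisor is real, so divide each part by 10:
= -7/10 + (3/10)i


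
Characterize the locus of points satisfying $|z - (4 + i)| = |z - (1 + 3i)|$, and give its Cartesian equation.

|z - z1| = |z - z2| means z is equidistant from z1 and z2,
i.e. the perpendicular bisector of the segment from (4, 1) to (1, 3) (midpoint (5/2, 2)).
With z = x + yi, square both sides:
(x - 4)^2 + (y - 1)^2 = (x - 1)^2 + (y - 3)^2
The x^2 and y^2 terms cancel: -6x + 4y = 10 - 17 = -7
Simplify: 6x - 4y = 7
Locus: Perpendicular bisector of the segment from (4, 1) to (1, 3): the line 6x - 4y = 7


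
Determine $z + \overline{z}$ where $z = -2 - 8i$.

z + conjugate(z) = (a + bi) + (a - bi) = 2a
= 2 * (-2) = -4


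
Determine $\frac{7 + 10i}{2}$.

Divisor is real, so divide each part by 2:
= 7/2 + 5i


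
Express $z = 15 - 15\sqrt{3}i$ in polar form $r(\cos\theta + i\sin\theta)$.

r = |z| = sqrt(a^2 + b^2) = sqrt((15)^2 + (-15*sqrt(3))^2) = sqrt(225 + 675) = sqrt(900) = 30
θ = arctan(b/a) = arctan(-25.9808/15) (quadrant-adjusted) = 300°
z = 30(cos 300° + i sin 300°)


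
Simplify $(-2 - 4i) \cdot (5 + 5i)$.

(a1*a2 - b1*b2) + (a1*b2 + b1*a2)i
= (-10 - (-20)) + (-10 + (-20))i
= 10 - 30i


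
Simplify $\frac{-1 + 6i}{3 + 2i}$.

Multiply numerator and denominator by conjugate (3 - 2i):
= (-1 + 6i)(3 - 2i) / (3^2 + 2^2)
= (9 + 20i) / 13
= 9/13 + (20/13)i


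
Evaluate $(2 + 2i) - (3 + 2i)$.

(2 - 3) + (2 - 2)i = -1


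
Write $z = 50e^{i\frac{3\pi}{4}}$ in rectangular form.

a = r cos θ = 50 * -sqrt(2)/2 = -25*sqrt(2)
b = r sin θ = 50 * sqrt(2)/2 = 25*sqrt(2)
z = -25*sqrt(2) + 25*sqrt(2)i


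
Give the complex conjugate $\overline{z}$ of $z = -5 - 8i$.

If z = a + bi, then conjugate(z) = a - bi
conjugate(-5 - 8i) = -5 + 8i


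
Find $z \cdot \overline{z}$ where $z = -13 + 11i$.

z * conjugate(z) = |z|^2 = a^2 + b^2
= (-13)^2 + 11^2 = 290


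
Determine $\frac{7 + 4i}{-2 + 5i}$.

Multiply numerator and denominator by conjugate (-2 - 5i):
= (7 + 4i)(-2 - 5i) / ((-2)^2 + 5^2)
= (6 - 43i) / 29
= 6/29 - (43/29)i


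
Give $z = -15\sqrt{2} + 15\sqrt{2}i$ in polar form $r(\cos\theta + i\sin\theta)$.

r = |z| = sqrt(a^2 + b^2) = sqrt((-15*sqrt(2))^2 + (15*sqrt(2))^2) = sqrt(450 + 450) = sqrt(900) = 30
θ = arctan(b/a) = arctan(21.2132/-21.2132) (quadrant-adjusted) = 135°
z = 30(cos 135° + i sin 135°)


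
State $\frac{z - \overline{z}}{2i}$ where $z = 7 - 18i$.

z - conjugate(z) = 2bi
(z - conjugate(z))/(2i) = 2bi/(2i) = b = -18


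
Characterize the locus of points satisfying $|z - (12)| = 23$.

|z - z0| = r describes a circle centered at z0 with radius r
Here z0 = 12 and r = 23
Locus: Circle centered at (12, 0) with radius 23


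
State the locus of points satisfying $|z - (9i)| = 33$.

|z - z0| = r describes a circle centered at z0 with radius r
Here z0 = 9i and r = 33
Locus: Circle centered at (0, 9) with radius 33


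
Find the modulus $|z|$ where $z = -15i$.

|z| = sqrt(a^2 + b^2) = sqrt(0^2 + (-15)^2) = sqrt(225) = 15


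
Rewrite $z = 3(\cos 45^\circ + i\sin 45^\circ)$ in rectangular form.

a = r cos θ = 3 * sqrt(2)/2 = 3*sqrt(2)/2
b = r sin θ = 3 * sqrt(2)/2 = 3*sqrt(2)/2
z = 3*sqrt(2)/2 + (3*sqrt(2)/2)i


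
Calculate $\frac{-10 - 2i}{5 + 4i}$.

Multiply numerator and denominator by conjugate (5 - 4i):
= (-10 - 2i)(5 - 4i) / (5^2 + 4^2)
= (-58 + 30i) / 41
= -58/41 + (30/41)i


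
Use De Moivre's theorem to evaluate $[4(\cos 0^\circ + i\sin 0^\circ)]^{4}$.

By De Moivre: z^n = r^n(cos(nθ) + i sin(nθ))
= 4^4(cos(4*0°) + i sin(4*0°))
= 256(cos 0° + i sin 0°)
= 256


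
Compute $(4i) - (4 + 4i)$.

(0 - 4) + (4 - 4)i = -4


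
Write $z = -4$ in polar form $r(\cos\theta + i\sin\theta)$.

r = |z| = sqrt(a^2 + b^2) = sqrt((-4)^2 + (0)^2) = sqrt(16 + 0) = sqrt(16) = 4
b = 0 and a < 0, so z lies on the negative real axis: θ = 180°
z = 4(cos 180° + i sin 180°)


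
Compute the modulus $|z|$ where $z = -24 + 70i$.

|z| = sqrt(a^2 + b^2) = sqrt((-24)^2 + 70^2) = sqrt(5476) = 74


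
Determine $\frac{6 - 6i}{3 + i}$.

Multiply numerator and denominator by conjugate (3 - i):
= (6 - 6i)(3 - i) / (3^2 + 1^2)
= (12 - 24i) / 10
Divide through by 2: (6 - 12i) / 5
= 6/5 - (12/5)i


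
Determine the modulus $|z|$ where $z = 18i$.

|z| = sqrt(a^2 + b^2) = sqrt(0^2 + 18^2) = sqrt(324) = 18


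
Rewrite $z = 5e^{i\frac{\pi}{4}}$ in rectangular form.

a = r cos θ = 5 * sqrt(2)/2 = 5*sqrt(2)/2
b = r sin θ = 5 * sqrt(2)/2 = 5*sqrt(2)/2
z = 5*sqrt(2)/2 + (5*sqrt(2)/2)i


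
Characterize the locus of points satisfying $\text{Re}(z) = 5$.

Re(z) = x where z = x + yi; the equation x = 5 is satisfied by all points with that x-coordinate
Locus: Vertical line x = 5


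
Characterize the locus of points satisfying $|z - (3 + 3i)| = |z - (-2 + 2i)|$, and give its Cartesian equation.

|z - z1| = |z - z2| means z is equidistant from z1 and z2,
i.e. the perpendicular bisector of the segment from (3, 3) to (-2, 2) (midpoint (1/2, 5/2)).
With z = x + yi, square both sides:
(x - 3)^2 + (y - 3)^2 = (x - (-2))^2 + (y - 2)^2
The x^2 and y^2 terms cancel: -10x + (-2)y = 8 - 18 = -10
Simplify: 5x + y = 5
Locus: Perpendicular bisector of the segment from (3, 3) to (-2, 2): the line 5x + y = 5


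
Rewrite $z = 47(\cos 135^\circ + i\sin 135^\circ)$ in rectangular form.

a = r cos θ = 47 * -sqrt(2)/2 = -47*sqrt(2)/2
b = r sin θ = 47 * sqrt(2)/2 = 47*sqrt(2)/2
z = -47*sqrt(2)/2 + (47*sqrt(2)/2)i


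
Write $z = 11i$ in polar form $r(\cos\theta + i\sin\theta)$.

r = |z| = sqrt(a^2 + b^2) = sqrt((0)^2 + (11)^2) = sqrt(0 + 121) = sqrt(121) = 11
a = 0 and b > 0, so z lies on the positive imaginary axis: θ = 90°
z = 11(cos 90° + i sin 90°)


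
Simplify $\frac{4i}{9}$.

Divisor is real, so divide each part by 9:
= 0 + (4/9)i


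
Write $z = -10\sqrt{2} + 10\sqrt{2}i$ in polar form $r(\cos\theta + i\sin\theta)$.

r = |z| = sqrt(a^2 + b^2) = sqrt((-10*sqrt(2))^2 + (10*sqrt(2))^2) = sqrt(200 + 200) = sqrt(400) = 20
θ = arctan(b/a) = arctan(14.1421/-14.1421) (quadrant-adjusted) = 135°
z = 20(cos 135° + i sin 135°)


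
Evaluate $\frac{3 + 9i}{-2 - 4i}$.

Multiply numerator and denominator by conjugate (-2 + 4i):
= (3 + 9i)(-2 + 4i) / ((-2)^2 + (-4)^2)
= (-42 - 6i) / 20
Divide through by 2: (-21 - 3i) / 10
= -21/10 - (3/10)i


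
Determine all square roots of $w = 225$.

|w| = 225, arg(w) = 0°
Root modulus = 225^(1/2) = 15
Root arguments: θ_k = (0° + 360°k)/2 for k = 0, 1, ..., 1
Roots: 15, -15


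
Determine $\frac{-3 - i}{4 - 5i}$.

Multiply numerator and denominator by conjugate (4 + 5i):
= (-3 - i)(4 + 5i) / (4^2 + (-5)^2)
= (-7 - 19i) / 41
= -7/41 - (19/41)i


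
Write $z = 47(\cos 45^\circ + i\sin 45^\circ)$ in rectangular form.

a = r cos θ = 47 * sqrt(2)/2 = 47*sqrt(2)/2
b = r sin θ = 47 * sqrt(2)/2 = 47*sqrt(2)/2
z = 47*sqrt(2)/2 + (47*sqrt(2)/2)i


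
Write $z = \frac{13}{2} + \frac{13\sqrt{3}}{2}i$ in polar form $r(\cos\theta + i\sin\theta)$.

r = |z| = sqrt(a^2 + b^2) = sqrt((13/2)^2 + (13*sqrt(3)/2)^2) = sqrt(169/4 + 507/4) = sqrt(169) = 13
θ = arctan(b/a) = arctan(11.2583/6.5) (quadrant-adjusted) = 60°
z = 13(cos 60° + i sin 60°)


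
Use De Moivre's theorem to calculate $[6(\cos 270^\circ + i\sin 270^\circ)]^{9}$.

By De Moivre: z^n = r^n(cos(nθ) + i sin(nθ))
= 6^9(cos(9*270°) + i sin(9*270°))
= 10077696(cos 270° + i sin 270°)
= -10077696i


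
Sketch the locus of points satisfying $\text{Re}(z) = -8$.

Re(z) = x where z = x + yi; the equation x = -8 is satisfied by all points with that x-coordinate
Locus: Vertical line x = -8


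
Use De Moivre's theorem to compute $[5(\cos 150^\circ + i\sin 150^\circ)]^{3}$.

By De Moivre: z^n = r^n(cos(nθ) + i sin(nθ))
= 5^3(cos(3*150°) + i sin(3*150°))
= 125(cos 90° + i sin 90°)
= 125i


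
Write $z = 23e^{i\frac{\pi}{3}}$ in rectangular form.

a = r cos θ = 23 * 1/2 = 23/2
b = r sin θ = 23 * sqrt(3)/2 = 23*sqrt(3)/2
z = 23/2 + (23*sqrt(3)/2)i


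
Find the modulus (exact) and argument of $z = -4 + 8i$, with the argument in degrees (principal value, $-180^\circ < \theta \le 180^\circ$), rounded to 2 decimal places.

|z| = sqrt((-4)^2 + 8^2) = sqrt(80)
arg(z) = arctan(b/a) = arctan(8/-4) (quadrant-adjusted) = 116.57°


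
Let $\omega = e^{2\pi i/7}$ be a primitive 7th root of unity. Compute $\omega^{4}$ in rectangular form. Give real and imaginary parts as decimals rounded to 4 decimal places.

ω^4 = e^(2πi·4/7) = e^(i·8π/7)
= cos(8π/7) + i sin(8π/7)
= -0.9010 - 0.4339i


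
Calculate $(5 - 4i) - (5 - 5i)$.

(5 - 5) + (-4 - (-5))i = i


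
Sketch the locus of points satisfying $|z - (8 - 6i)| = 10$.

|z - z0| = r describes a circle centered at z0 with radius r
Here z0 = 8 - 6i and r = 10
Locus: Circle centered at (8, -6) with radius 10


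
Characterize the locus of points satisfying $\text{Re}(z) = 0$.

Re(z) = x where z = x + yi; the equation x = 0 is satisfied by all points with that x-coordinate
Locus: Vertical line x = 0


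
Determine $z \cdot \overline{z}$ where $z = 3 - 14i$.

z * conjugate(z) = |z|^2 = a^2 + b^2
= 3^2 + (-14)^2 = 205


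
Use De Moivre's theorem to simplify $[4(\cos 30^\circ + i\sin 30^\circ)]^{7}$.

By De Moivre: z^n = r^n(cos(nθ) + i sin(nθ))
= 4^7(cos(7*30°) + i sin(7*30°))
= 16384(cos 210° + i sin 210°)
= -8192*sqrt(3) - 8192i


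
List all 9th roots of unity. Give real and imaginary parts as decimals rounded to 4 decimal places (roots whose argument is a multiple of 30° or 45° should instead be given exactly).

ω_k = e^(2πik/9) = cos(2πk/9) + i sin(2πk/9) for k = 0, 1, ..., 8
Roots: 1, 0.7660 + 0.6428i, 0.1736 + 0.9848i, -1/2 + (sqrt(3)/2)i, -0.9397 + 0.3420i, -0.9397 - 0.3420i, -1/2 - (sqrt(3)/2)i, 0.1736 - 0.9848i, 0.7660 - 0.6428i


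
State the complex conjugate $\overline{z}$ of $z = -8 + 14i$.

If z = a + bi, then conjugate(z) = a - bi
conjugate(-8 + 14i) = -8 - 14i


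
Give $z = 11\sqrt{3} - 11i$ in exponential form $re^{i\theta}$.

r = |z| = sqrt((11*sqrt(3))^2 + (-11)^2) = sqrt(363 + 121) = sqrt(484) = 22
θ = arctan(b/a) = arctan(-11/19.0526) (quadrant-adjusted) = -30° = -π/6
z = 22e^(-i*π/6)


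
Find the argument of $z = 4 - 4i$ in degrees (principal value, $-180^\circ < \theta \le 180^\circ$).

θ = arctan(b/a) = arctan(-4/4) (quadrant-adjusted) = -45°


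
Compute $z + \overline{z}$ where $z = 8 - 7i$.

z + conjugate(z) = (a + bi) + (a - bi) = 2a
= 2 * 8 = 16


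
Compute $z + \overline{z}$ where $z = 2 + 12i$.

z + conjugate(z) = (a + bi) + (a - bi) = 2a
= 2 * 2 = 4


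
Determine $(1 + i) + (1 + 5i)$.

(1 + 1) + (1 + 5)i = 2 + 6i


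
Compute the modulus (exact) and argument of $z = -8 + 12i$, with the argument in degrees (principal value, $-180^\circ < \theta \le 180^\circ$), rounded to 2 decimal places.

|z| = sqrt((-8)^2 + 12^2) = sqrt(208)
arg(z) = arctan(b/a) = arctan(12/-8) (quadrant-adjusted) = 123.69°


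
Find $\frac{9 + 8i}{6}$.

Divisor is real, so divide each part by 6:
= 3/2 + (4/3)i


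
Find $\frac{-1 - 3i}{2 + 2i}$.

Multiply numerator and denominator by conjugate (2 - 2i):
= (-1 - 3i)(2 - 2i) / (2^2 + 2^2)
= (-8 - 4i) / 8
Divide through by 4: (-2 - i) / 2
= -1 - (1/2)i


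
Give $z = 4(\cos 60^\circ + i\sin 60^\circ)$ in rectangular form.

a = r cos θ = 4 * 1/2 = 2
b = r sin θ = 4 * sqrt(3)/2 = 2*sqrt(3)
z = 2 + 2*sqrt(3)i


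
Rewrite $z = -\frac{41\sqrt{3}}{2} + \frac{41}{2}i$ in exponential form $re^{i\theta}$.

r = |z| = sqrt((-41*sqrt(3)/2)^2 + (41/2)^2) = sqrt(5043/4 + 1681/4) = sqrt(1681) = 41
θ = arctan(b/a) = arctan(20.5/-35.507) (quadrant-adjusted) = 150° = 5π/6
z = 41e^(i*5π/6)


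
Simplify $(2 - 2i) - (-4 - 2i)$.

(2 - (-4)) + (-2 - (-2))i = 6


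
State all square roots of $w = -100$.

|w| = 100, arg(w) = 180°
Root modulus = 100^(1/2) = 10
Root arguments: θ_k = (180° + 360°k)/2 for k = 0, 1, ..., 1
Roots: 10i, -10i


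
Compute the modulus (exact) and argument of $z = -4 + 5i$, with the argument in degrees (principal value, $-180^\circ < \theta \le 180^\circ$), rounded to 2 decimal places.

|z| = sqrt((-4)^2 + 5^2) = sqrt(41)
arg(z) = arctan(b/a) = arctan(5/-4) (quadrant-adjusted) = 128.66°


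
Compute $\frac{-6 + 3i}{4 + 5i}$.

Multiply numerator and denominator by conjugate (4 - 5i):
= (-6 + 3i)(4 - 5i) / (4^2 + 5^2)
= (-9 + 42i) / 41
= -9/41 + (42/41)i


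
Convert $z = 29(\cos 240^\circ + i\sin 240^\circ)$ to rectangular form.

a = r cos θ = 29 * -1/2 = -29/2
b = r sin θ = 29 * -sqrt(3)/2 = -29*sqrt(3)/2
z = -29/2 - (29*sqrt(3)/2)i


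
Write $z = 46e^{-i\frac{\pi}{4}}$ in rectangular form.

a = r cos θ = 46 * sqrt(2)/2 = 23*sqrt(2)
b = r sin θ = 46 * -sqrt(2)/2 = -23*sqrt(2)
z = 23*sqrt(2) - 23*sqrt(2)i
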